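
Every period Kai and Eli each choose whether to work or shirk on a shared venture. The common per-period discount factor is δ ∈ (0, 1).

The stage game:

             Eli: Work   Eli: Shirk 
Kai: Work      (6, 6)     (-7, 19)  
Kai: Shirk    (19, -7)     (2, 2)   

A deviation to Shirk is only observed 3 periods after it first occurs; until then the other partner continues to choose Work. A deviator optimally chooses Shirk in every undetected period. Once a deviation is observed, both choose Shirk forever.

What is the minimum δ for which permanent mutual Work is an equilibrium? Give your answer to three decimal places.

0.914

The best deviation is to choose Shirk for all 3 undetected periods, earning 19 each, then 2 forever once detected.
Deviation value: 19(1−δ^3)/(1−δ) + 2δ^3/(1−δ); cooperation value: 6/(1−δ).
IC: 6 ≥ 19(1−δ^3) + 2δ^3 = 19 − 17δ^3.
So δ^3 ≥ 13/17, giving δ ≥ (13/17)^(1/3) ≈ 0.914.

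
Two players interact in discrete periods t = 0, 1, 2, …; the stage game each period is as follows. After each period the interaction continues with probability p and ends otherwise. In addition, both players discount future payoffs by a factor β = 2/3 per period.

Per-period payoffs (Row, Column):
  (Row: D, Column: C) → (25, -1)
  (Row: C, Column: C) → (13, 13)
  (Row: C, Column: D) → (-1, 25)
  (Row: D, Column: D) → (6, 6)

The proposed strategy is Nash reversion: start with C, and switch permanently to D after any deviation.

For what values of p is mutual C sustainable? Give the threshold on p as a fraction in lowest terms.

18/19

Expected continuation weight on next period's payoff is β·p = 2/3·p, which plays the role of the discount factor.
Cooperation requires 2/3·p ≥ (25−13)/(25−6) = 12/19, hence p ≥ 18/19.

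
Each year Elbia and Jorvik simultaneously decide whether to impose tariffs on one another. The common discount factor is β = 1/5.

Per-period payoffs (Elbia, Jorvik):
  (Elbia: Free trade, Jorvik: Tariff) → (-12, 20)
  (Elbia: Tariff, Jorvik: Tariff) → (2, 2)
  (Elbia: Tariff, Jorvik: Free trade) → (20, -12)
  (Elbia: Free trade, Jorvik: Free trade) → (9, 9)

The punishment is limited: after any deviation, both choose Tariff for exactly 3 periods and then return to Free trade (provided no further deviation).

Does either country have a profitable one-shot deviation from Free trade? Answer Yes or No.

Yes

IC: β+…+β^3 ≥ (20−9)/(9−2) = 11/7.
At β = 1/5: partial sum = 0.2480 < 1.5714. Cooperation not sustainable.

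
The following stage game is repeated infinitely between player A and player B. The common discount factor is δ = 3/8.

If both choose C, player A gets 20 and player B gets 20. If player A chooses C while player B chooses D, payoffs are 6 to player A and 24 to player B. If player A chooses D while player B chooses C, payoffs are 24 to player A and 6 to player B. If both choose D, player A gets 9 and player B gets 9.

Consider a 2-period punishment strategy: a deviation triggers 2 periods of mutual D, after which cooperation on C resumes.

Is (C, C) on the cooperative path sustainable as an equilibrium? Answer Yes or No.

Yes

IC: δ+…+δ^2 ≥ (24−20)/(20−9) = 4/11.
At δ = 3/8: partial sum = 0.5156 ≥ 0.3636. Cooperation sustainable.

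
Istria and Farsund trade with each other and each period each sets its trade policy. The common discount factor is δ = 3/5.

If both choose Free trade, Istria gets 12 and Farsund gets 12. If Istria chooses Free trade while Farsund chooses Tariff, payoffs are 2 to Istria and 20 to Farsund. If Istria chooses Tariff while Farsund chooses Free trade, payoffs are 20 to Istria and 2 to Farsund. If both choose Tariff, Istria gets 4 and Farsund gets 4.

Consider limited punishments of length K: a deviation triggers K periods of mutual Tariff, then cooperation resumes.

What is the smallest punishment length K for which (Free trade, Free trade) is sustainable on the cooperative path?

3

Need Σ_{k=1}^{K} δ^k ≥ (20−12)/(12−4) = 1.0000 at δ = 3/5.
At K = 2 the sum is 0.9600 < 1.0000; at K = 3 it is 1.1760 ≥ 1.0000.
So the minimum punishment length is K = 3.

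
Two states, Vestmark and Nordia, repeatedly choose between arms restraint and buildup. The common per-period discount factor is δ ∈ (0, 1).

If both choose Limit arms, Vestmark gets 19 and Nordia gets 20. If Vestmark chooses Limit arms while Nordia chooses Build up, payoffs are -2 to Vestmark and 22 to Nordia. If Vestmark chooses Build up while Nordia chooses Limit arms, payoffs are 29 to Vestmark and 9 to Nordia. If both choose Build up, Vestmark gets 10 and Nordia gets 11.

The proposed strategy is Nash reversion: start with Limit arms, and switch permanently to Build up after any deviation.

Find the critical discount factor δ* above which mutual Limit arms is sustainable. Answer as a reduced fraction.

Vestmark's threshold: (29−19)/(29−10) = 10/19.
Nordia's threshold: (22−20)/(22−11) = 2/11.
10/19 > 2/11, so Vestmark binds and δ* = 10/19.

10/19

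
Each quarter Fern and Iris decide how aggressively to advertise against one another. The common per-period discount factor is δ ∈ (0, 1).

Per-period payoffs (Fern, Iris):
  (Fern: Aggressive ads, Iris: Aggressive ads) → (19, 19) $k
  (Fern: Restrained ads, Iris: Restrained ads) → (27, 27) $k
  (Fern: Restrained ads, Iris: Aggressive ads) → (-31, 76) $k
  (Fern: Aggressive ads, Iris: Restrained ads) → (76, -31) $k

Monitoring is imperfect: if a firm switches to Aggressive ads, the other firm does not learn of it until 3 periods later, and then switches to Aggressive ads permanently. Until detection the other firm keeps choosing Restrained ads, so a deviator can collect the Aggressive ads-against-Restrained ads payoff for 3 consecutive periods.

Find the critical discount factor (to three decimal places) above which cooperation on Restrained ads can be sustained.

0.951

Deviating for the 3 undetected periods gains 76−27 = 49 per period over cooperation, then loses 27−19 = 8 per period forever once punishment starts.
Gain: 49(1 + δ + … + δ^2); loss: 8·δ^3/(1−δ).
No profitable deviation ⇔ 49(1−δ^3) ≤ 8·δ^3, i.e. δ^3 ≥ 49/(49+8) = 49/57.
Hence δ ≥ (49/57)^(1/3) ≈ 0.951.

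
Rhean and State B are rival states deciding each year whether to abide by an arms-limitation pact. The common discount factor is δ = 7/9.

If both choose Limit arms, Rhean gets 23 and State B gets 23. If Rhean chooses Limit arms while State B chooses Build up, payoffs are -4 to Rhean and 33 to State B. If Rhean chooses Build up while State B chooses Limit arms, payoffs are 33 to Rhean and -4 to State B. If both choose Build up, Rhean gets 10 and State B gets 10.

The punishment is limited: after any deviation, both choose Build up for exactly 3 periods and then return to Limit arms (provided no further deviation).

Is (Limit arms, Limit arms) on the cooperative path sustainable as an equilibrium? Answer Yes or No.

IC: δ+…+δ^3 ≥ (33−23)/(23−10) = 10/13.
At δ = 7/9: partial sum = 1.8532 ≥ 0.7692. Cooperation sustainable.

Yes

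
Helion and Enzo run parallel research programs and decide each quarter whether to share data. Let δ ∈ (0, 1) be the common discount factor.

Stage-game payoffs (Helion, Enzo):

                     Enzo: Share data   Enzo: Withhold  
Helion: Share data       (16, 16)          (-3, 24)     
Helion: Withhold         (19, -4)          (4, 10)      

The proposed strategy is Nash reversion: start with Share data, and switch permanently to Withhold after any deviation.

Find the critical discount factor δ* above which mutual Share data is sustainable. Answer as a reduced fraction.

4/7

Helion: cooperation gives 16 each period; deviation gives 19 once then 4 forever.
  16/(1−δ) ≥ 19 + 4δ/(1−δ) ⇒ δ ≥ 3/15 = 1/5.
Enzo: cooperation gives 16 each period; deviation gives 24 once then 10 forever.
  δ ≥ 8/14 = 4/7.
Both must hold, so the binding constraint is Enzo's: δ ≥ 4/7.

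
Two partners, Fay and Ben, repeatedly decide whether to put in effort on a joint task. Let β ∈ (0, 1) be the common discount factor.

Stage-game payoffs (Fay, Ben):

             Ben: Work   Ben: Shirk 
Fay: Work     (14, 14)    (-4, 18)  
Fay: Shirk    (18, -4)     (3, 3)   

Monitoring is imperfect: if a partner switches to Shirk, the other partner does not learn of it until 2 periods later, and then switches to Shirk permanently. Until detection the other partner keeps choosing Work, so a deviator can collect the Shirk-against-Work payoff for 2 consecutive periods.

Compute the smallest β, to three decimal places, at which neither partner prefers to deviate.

A deviator earns 18 for 2 periods, then 3 forever; cooperating earns 14 forever. Multiplying the IC by (1−β):
14 ≥ 18(1−β^2) + 3β^2, so 15·β^2 ≥ 4 and β^2 ≥ 4/15.
β ≥ (4/15)^(1/2) ≈ 0.516.

0.516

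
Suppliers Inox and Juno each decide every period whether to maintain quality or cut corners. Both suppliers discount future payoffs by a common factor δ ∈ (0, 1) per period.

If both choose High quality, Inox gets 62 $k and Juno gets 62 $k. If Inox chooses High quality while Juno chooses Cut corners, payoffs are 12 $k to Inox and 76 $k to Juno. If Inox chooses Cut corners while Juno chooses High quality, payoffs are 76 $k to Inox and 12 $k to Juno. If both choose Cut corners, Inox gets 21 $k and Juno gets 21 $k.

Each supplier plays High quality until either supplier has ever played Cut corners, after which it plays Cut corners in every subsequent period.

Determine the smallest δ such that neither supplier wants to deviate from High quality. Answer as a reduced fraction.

14/55

62/(1−δ) ≥ 76 + 21δ/(1−δ)
62 ≥ 76 − 55δ
δ ≥ 14/55.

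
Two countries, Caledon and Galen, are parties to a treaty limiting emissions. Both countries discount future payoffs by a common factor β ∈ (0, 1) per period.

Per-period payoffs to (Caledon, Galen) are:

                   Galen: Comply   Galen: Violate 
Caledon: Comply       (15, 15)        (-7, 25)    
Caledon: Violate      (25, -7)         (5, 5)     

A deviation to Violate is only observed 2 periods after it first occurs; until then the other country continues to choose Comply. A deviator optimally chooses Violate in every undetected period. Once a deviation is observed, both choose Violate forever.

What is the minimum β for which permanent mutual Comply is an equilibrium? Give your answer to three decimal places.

A deviator earns 25 for 2 periods, then 5 forever; cooperating earns 15 forever. Multiplying the IC by (1−β):
15 ≥ 25(1−β^2) + 5β^2, so 20·β^2 ≥ 10 and β^2 ≥ 1/2.
β ≥ (1/2)^(1/2) ≈ 0.707.

0.707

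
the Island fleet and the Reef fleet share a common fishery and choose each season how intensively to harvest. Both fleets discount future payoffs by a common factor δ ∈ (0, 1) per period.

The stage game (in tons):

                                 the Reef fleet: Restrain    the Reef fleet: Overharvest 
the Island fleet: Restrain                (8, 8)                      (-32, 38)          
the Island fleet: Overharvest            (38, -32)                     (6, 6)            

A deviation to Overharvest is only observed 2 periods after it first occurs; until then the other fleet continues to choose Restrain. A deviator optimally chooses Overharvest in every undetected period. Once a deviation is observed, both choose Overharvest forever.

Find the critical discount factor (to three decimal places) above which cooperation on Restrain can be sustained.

The best deviation is to choose Overharvest for all 2 undetected periods, earning 38 each, then 6 forever once detected.
Deviation value: 38(1−δ^2)/(1−δ) + 6δ^2/(1−δ); cooperation value: 8/(1−δ).
IC: 8 ≥ 38(1−δ^2) + 6δ^2 = 38 − 32δ^2.
So δ^2 ≥ 30/32 = 15/16, giving δ ≥ (15/16)^(1/2) ≈ 0.968.

0.968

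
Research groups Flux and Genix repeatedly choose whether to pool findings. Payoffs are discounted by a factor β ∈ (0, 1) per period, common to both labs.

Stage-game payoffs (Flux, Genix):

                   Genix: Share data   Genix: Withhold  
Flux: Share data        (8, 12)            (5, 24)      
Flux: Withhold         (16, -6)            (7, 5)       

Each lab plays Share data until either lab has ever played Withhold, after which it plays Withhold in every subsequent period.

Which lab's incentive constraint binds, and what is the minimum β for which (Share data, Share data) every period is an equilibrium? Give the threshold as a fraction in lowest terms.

Flux; β ≥ 8/9

For Flux: deviation gain 16−8 = 8, per-period punishment loss 8−7 = 1. IC gives β ≥ 8/9.
For Genix: gain 12, loss 7 per period, so β ≥ 12/19.
The tighter constraint is Flux's, so cooperation needs β ≥ 8/9.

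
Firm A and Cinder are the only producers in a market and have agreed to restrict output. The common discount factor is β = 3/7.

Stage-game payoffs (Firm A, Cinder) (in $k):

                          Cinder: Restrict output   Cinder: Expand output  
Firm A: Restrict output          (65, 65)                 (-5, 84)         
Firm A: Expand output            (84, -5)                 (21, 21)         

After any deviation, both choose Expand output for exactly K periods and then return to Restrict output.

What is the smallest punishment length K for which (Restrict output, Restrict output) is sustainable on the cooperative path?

2

IC: β(1−β^K)/(1−β) ≥ (84−65)/(65−21) = 19/44.
With β = 3/7: need 1 − β^K ≥ 19/44·(1−3/7)/(3/7), i.e. β^K ≤ 0.4242.
Since (3/7)^1 = 0.4286 and (3/7)^2 = 0.1837, the smallest such K is 2.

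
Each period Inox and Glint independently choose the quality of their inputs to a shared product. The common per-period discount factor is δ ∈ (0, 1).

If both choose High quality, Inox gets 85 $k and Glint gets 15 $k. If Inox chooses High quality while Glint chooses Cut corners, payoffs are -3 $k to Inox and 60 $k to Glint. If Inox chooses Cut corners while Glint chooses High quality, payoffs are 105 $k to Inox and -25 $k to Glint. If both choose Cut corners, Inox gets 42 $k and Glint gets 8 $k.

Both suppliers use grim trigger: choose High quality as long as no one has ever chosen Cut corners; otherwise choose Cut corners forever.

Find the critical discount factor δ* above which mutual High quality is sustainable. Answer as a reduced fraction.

45/52

Inox's threshold: (105−85)/(105−42) = 20/63.
Glint's threshold: (60−15)/(60−8) = 45/52.
20/63 < 45/52, so Glint binds and δ* = 45/52.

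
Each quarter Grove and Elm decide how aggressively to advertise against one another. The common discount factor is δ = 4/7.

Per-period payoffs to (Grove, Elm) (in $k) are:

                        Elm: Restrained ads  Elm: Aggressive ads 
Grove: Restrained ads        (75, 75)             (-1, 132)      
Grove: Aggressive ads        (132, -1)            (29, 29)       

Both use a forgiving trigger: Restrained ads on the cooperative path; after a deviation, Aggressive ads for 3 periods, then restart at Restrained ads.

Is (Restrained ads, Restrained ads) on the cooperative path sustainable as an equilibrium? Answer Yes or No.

No

A one-shot deviation gives 132 now, then 29 for 3 periods, then back to 75.
Gain from deviating: (132−75) today; loss: (75−29) in each of the next 3 periods.
No-deviation condition: (75−29)(δ+…+δ^3) ≥ 132−75, i.e. δ+…+δ^3 ≥ 57/46.
At δ = 4/7: δ+…+δ^3 = 1.0845 < 1.2391.
So cooperation is not sustainable.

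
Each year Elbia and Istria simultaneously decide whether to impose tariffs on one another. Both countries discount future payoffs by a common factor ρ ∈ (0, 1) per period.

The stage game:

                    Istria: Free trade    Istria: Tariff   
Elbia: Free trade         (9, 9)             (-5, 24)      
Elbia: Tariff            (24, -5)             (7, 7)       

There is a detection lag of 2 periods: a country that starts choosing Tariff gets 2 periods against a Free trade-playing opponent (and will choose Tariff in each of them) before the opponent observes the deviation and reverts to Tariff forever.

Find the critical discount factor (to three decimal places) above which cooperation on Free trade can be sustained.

A deviator earns 24 for 2 periods, then 7 forever; cooperating earns 9 forever. Multiplying the IC by (1−ρ):
9 ≥ 24(1−ρ^2) + 7ρ^2, so 17·ρ^2 ≥ 15 and ρ^2 ≥ 15/17.
ρ ≥ (15/17)^(1/2) ≈ 0.939.

0.939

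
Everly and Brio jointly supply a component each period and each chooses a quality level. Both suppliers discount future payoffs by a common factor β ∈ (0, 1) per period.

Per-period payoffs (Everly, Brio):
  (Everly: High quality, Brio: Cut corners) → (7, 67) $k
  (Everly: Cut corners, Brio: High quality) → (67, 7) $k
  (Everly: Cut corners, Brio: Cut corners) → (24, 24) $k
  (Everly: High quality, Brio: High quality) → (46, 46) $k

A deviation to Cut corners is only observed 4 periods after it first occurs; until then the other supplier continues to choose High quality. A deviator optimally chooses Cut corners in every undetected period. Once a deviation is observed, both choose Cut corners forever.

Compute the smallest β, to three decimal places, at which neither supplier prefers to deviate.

Deviating for the 4 undetected periods gains 67−46 = 21 per period over cooperation, then loses 46−24 = 22 per period forever once punishment starts.
Gain: 21(1 + β + … + β^3); loss: 22·β^4/(1−β).
No profitable deviation ⇔ 21(1−β^4) ≤ 22·β^4, i.e. β^4 ≥ 21/(21+22) = 21/43.
Hence β ≥ (21/43)^(1/4) ≈ 0.836.

0.836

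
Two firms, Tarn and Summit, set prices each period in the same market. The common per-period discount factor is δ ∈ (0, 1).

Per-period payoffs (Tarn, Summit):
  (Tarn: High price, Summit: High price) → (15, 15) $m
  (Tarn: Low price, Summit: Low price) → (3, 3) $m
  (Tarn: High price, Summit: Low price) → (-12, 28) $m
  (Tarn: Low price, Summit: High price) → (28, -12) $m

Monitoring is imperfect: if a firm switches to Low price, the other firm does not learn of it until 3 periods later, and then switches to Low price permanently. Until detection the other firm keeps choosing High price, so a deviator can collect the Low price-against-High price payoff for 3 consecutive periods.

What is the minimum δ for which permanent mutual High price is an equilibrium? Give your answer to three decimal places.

Deviating for the 3 undetected periods gains 28−15 = 13 per period over cooperation, then loses 15−3 = 12 per period forever once punishment starts.
Gain: 13(1 + δ + … + δ^2); loss: 12·δ^3/(1−δ).
No profitable deviation ⇔ 13(1−δ^3) ≤ 12·δ^3, i.e. δ^3 ≥ 13/(13+12) = 13/25.
Hence δ ≥ (13/25)^(1/3) ≈ 0.804.

0.804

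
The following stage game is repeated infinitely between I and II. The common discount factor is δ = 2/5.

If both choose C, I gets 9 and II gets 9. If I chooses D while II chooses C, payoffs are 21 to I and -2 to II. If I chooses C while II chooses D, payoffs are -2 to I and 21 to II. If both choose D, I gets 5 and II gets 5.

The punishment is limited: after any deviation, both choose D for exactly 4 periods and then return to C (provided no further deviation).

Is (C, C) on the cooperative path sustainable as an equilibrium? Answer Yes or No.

Comparing payoff streams over the 5 periods until play realigns: cooperate → 9(1+δ+…+δ^4); deviate → 21 + 5(δ+…+δ^4).
Cooperation is sustained iff (9−5)(δ+…+δ^4) ≥ 21−9.
δ+…+δ^4 = 2/5·(1−(2/5)^4)/(1−2/5) = 0.6496, and (21−9)/(9−5) = 3.0000.
0.6496 < 3.0000, so cooperation is not sustainable.

No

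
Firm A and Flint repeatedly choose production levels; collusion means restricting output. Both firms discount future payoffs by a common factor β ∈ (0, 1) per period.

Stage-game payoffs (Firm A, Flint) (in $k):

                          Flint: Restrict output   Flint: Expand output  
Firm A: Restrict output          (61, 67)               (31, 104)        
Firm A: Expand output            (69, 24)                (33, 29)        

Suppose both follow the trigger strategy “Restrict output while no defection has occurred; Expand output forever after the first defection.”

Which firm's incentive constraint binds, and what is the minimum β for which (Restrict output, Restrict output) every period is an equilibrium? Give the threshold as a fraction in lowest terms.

Flint; β ≥ 37/75

For Firm A: deviation gain 69−61 = 8, per-period punishment loss 61−33 = 28. IC gives β ≥ 8/36 = 2/9.
For Flint: gain 37, loss 38 per period, so β ≥ 37/75.
The tighter constraint is Flint's, so cooperation needs β ≥ 37/75.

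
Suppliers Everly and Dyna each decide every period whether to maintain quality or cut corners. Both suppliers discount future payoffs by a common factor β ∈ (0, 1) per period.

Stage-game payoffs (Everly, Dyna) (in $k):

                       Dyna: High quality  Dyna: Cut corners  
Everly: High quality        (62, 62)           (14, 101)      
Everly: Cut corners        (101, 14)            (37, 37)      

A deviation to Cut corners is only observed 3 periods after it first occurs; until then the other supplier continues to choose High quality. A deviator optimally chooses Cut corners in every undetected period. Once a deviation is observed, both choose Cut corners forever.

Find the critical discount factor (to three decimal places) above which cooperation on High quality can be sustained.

Deviating for the 3 undetected periods gains 101−62 = 39 per period over cooperation, then loses 62−37 = 25 per period forever once punishment starts.
Gain: 39(1 + β + … + β^2); loss: 25·β^3/(1−β).
No profitable deviation ⇔ 39(1−β^3) ≤ 25·β^3, i.e. β^3 ≥ 39/(39+25) = 39/64.
Hence β ≥ (39/64)^(1/3) ≈ 0.848.

0.848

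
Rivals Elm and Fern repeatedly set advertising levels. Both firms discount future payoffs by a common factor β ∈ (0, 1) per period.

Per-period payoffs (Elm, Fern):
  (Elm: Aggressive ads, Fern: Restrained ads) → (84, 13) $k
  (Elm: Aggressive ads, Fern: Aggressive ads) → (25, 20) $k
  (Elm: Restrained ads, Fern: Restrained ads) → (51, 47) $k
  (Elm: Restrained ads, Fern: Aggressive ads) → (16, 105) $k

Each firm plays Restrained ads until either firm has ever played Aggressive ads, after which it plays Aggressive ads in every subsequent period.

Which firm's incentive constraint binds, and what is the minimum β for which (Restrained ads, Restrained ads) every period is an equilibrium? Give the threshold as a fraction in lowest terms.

Elm's threshold: (84−51)/(84−25) = 33/59.
Fern's threshold: (105−47)/(105−20) = 58/85.
33/59 < 58/85, so Fern binds and β* = 58/85.

Fern; β ≥ 58/85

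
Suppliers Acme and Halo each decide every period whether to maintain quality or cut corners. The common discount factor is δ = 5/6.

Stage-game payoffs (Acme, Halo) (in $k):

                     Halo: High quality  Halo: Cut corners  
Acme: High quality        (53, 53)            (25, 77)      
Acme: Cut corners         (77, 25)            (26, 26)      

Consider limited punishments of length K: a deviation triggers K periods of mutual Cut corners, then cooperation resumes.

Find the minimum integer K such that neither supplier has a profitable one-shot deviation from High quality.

Need Σ_{k=1}^{K} δ^k ≥ (77−53)/(53−26) = 0.8889 at δ = 5/6.
At K = 1 the sum is 0.8333 < 0.8889; at K = 2 it is 1.5278 ≥ 0.8889.
So the minimum punishment length is K = 2.

2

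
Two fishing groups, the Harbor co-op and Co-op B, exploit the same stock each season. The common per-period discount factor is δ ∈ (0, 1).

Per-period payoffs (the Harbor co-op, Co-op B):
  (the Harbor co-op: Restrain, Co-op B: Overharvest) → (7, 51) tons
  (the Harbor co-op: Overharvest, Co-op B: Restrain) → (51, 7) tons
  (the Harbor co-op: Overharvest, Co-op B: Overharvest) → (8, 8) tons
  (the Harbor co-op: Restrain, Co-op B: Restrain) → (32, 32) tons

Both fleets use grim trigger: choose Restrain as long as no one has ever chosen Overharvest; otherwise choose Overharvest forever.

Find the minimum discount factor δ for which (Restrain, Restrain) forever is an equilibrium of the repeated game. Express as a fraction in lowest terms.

Under grim trigger the critical discount factor is (T−C)/(T−P) with T = 51, C = 32, P = 8.
δ* = (51−32)/(51−8) = 19/43.

19/43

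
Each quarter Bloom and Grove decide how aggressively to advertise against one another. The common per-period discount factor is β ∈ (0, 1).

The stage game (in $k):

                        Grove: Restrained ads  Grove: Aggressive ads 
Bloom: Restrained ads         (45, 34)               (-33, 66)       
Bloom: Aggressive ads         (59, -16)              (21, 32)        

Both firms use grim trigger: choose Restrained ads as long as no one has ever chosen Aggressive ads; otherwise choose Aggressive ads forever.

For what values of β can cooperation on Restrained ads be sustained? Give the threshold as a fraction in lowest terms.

16/17

For Bloom: deviation gain 59−45 = 14, per-period punishment loss 45−21 = 24. IC gives β ≥ 14/38 = 7/19.
For Grove: gain 32, loss 2 per period, so β ≥ 32/34 = 16/17.
The tighter constraint is Grove's, so cooperation needs β ≥ 16/17.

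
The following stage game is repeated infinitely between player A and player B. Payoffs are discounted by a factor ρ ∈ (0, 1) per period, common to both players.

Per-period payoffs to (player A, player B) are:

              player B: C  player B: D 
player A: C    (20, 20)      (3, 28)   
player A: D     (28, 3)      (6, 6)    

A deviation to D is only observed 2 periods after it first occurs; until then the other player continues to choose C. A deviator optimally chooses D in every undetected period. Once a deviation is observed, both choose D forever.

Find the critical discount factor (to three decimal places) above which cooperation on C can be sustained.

A deviator earns 28 for 2 periods, then 6 forever; cooperating earns 20 forever. Multiplying the IC by (1−ρ):
20 ≥ 28(1−ρ^2) + 6ρ^2, so 22·ρ^2 ≥ 8 and ρ^2 ≥ 4/11.
ρ ≥ (4/11)^(1/2) ≈ 0.603.

0.603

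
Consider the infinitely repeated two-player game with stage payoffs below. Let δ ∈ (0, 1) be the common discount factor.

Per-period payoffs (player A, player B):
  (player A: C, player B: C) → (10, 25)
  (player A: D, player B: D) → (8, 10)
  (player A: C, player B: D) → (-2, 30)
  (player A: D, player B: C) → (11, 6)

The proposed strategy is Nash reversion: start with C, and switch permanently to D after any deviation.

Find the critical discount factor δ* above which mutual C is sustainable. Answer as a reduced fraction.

player A's threshold: (11−10)/(11−8) = 1/3.
player B's threshold: (30−25)/(30−10) = 1/4.
1/3 > 1/4, so player A binds and δ* = 1/3.

1/3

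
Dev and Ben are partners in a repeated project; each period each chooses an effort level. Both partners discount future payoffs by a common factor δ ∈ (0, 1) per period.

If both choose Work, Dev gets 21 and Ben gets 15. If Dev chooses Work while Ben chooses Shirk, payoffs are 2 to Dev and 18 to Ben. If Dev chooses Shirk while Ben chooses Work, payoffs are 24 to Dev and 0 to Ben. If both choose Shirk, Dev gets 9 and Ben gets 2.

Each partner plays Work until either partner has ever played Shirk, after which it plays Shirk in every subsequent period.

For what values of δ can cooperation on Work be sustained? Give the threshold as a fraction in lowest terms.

1/5

Dev's threshold: (24−21)/(24−9) = 1/5.
Ben's threshold: (18−15)/(18−2) = 3/16.
1/5 > 3/16, so Dev binds and δ* = 1/5.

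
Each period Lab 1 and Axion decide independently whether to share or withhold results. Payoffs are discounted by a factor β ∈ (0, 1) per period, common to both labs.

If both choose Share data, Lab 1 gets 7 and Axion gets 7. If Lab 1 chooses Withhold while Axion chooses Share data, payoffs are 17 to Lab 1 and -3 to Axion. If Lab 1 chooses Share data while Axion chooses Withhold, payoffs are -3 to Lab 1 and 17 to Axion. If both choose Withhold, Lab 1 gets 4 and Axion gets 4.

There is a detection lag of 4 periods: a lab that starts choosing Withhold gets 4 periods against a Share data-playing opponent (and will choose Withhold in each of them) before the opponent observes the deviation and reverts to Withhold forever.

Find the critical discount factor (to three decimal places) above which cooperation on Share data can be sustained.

Deviating for the 4 undetected periods gains 17−7 = 10 per period over cooperation, then loses 7−4 = 3 per period forever once punishment starts.
Gain: 10(1 + β + … + β^3); loss: 3·β^4/(1−β).
No profitable deviation ⇔ 10(1−β^4) ≤ 3·β^4, i.e. β^4 ≥ 10/(10+3) = 10/13.
Hence β ≥ (10/13)^(1/4) ≈ 0.937.

0.937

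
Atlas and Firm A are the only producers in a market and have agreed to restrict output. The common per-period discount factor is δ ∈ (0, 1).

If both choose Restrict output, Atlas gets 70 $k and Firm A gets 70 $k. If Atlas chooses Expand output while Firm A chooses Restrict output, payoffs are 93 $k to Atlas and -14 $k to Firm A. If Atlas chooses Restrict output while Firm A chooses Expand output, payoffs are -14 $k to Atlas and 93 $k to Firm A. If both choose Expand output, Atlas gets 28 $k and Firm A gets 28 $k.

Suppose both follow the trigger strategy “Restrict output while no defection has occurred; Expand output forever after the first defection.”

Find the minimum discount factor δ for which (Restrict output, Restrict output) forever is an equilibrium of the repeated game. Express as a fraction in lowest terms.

Under grim trigger the critical discount factor is (T−C)/(T−P) with T = 93, C = 70, P = 28.
δ* = (93−70)/(93−28) = 23/65.

23/65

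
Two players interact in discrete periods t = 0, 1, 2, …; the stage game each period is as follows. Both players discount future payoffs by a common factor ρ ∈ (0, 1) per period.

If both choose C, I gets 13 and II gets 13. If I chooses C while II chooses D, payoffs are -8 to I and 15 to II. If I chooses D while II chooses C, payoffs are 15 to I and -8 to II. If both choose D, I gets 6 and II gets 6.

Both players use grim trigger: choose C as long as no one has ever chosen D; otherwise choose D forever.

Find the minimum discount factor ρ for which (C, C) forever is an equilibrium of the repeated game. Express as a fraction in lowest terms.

One-period gain from deviating is 15 − 13 = 2. The loss is 13 − 6 = 7 in every subsequent period, with present value 7·ρ/(1−ρ).
Deviation is unprofitable when 7·ρ/(1−ρ) ≥ 2, i.e. ρ/(1−ρ) ≥ 2/7.
Equivalently ρ ≥ 2/(2+7) = 2/9.

2/9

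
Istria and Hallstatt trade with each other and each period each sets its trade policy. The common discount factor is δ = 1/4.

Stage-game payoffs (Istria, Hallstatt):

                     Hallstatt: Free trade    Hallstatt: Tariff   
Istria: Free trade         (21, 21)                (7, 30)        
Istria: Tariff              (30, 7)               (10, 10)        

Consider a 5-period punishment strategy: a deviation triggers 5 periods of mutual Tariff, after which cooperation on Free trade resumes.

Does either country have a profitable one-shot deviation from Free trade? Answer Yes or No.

IC: δ+…+δ^5 ≥ (30−21)/(21−10) = 9/11.
At δ = 1/4: partial sum = 0.3330 < 0.8182. Cooperation not sustainable.

Yes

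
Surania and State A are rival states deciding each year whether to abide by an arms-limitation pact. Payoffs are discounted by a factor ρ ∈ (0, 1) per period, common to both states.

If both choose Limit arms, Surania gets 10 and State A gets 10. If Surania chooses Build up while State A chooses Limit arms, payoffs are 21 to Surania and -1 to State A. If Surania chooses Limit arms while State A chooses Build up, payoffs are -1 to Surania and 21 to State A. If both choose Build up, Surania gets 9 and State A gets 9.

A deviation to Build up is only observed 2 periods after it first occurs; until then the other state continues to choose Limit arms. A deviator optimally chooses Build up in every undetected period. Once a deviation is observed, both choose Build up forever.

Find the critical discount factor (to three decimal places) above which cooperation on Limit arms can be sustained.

0.957

A deviator earns 21 for 2 periods, then 9 forever; cooperating earns 10 forever. Multiplying the IC by (1−ρ):
10 ≥ 21(1−ρ^2) + 9ρ^2, so 12·ρ^2 ≥ 11 and ρ^2 ≥ 11/12.
ρ ≥ (11/12)^(1/2) ≈ 0.957.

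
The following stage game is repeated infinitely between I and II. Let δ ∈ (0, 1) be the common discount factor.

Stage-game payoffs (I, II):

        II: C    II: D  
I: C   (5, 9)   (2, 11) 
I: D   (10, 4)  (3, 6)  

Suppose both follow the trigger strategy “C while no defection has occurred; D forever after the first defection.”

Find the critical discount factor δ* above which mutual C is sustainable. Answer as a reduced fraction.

5/7

I: cooperation gives 5 each period; deviation gives 10 once then 3 forever.
  5/(1−δ) ≥ 10 + 3δ/(1−δ) ⇒ δ ≥ 5/7.
II: cooperation gives 9 each period; deviation gives 11 once then 6 forever.
  δ ≥ 2/5.
Both must hold, so the binding constraint is I's: δ ≥ 5/7.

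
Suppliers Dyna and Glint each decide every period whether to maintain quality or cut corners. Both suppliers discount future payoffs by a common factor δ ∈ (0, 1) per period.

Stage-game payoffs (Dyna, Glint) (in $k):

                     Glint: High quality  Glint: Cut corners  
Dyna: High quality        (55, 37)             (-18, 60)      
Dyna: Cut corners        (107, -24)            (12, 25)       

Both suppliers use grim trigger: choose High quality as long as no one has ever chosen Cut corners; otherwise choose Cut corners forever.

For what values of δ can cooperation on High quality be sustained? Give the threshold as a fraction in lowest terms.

23/35

Dyna: cooperation gives 55 each period; deviation gives 107 once then 12 forever.
  55/(1−δ) ≥ 107 + 12δ/(1−δ) ⇒ δ ≥ 52/95.
Glint: cooperation gives 37 each period; deviation gives 60 once then 25 forever.
  δ ≥ 23/35.
Both must hold, so the binding constraint is Glint's: δ ≥ 23/35.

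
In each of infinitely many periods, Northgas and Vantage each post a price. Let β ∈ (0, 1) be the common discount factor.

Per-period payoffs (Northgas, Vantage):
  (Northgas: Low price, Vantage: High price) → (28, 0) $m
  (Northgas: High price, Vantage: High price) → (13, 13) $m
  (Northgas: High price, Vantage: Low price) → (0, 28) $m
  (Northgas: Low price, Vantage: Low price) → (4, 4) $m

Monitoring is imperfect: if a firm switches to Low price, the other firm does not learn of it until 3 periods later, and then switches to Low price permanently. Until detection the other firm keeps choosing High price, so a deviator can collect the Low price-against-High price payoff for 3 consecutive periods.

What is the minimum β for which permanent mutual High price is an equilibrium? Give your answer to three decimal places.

The best deviation is to choose Low price for all 3 undetected periods, earning 28 each, then 4 forever once detected.
Deviation value: 28(1−β^3)/(1−β) + 4β^3/(1−β); cooperation value: 13/(1−β).
IC: 13 ≥ 28(1−β^3) + 4β^3 = 28 − 24β^3.
So β^3 ≥ 15/24 = 5/8, giving β ≥ (5/8)^(1/3) ≈ 0.855.

0.855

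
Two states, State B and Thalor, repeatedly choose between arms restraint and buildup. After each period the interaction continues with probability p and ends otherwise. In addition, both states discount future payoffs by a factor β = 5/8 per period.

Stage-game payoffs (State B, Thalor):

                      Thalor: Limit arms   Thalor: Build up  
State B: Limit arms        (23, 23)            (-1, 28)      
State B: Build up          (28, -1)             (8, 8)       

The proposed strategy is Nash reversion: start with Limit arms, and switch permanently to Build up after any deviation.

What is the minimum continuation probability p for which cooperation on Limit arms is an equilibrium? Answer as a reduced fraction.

2/5

With continuation probability p and discount β, the effective per-period discount factor is βp.
Grim-trigger IC: βp ≥ (28−23)/(28−8) = 1/4.
So p ≥ (1/4)/(5/8) = 2/5.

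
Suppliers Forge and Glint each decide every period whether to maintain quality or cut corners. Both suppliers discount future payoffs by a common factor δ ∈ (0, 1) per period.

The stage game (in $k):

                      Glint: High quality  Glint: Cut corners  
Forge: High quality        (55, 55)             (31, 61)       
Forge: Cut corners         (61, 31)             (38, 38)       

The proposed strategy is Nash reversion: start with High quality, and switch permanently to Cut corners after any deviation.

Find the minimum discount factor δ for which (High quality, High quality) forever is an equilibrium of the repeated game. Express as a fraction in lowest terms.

Under grim trigger the critical discount factor is (T−C)/(T−P) with T = 61, C = 55, P = 38.
δ* = (61−55)/(61−38) = 6/23.

6/23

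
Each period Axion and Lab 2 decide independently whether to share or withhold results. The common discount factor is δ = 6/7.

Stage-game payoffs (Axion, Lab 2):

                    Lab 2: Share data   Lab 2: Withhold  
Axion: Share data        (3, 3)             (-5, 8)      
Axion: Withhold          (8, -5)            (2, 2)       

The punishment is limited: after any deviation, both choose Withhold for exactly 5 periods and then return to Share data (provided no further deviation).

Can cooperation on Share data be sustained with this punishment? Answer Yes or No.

Comparing payoff streams over the 6 periods until play realigns: cooperate → 3(1+δ+…+δ^5); deviate → 8 + 2(δ+…+δ^5).
Cooperation is sustained iff (3−2)(δ+…+δ^5) ≥ 8−3.
δ+…+δ^5 = 6/7·(1−(6/7)^5)/(1−6/7) = 3.2240, and (8−3)/(3−2) = 5.0000.
3.2240 < 5.0000, so cooperation is not sustainable.

No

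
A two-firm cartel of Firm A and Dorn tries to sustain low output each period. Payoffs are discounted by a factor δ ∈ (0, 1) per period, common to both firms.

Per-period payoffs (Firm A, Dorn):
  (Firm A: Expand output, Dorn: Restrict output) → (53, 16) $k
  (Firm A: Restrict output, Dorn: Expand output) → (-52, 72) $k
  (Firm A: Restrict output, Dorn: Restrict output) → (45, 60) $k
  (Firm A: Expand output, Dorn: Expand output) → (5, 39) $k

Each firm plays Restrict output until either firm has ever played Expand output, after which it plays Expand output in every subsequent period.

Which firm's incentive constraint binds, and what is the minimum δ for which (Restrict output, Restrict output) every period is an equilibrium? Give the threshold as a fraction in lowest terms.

For Firm A: deviation gain 53−45 = 8, per-period punishment loss 45−5 = 40. IC gives δ ≥ 8/48 = 1/6.
For Dorn: gain 12, loss 21 per period, so δ ≥ 12/33 = 4/11.
The tighter constraint is Dorn's, so cooperation needs δ ≥ 4/11.

Dorn; δ ≥ 4/11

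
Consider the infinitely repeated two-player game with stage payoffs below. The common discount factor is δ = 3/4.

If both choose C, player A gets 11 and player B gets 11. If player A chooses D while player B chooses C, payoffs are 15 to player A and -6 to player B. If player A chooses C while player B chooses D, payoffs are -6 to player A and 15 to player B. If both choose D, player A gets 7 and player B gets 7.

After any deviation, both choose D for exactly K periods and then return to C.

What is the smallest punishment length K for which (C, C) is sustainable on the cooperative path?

IC: δ(1−δ^K)/(1−δ) ≥ (15−11)/(11−7) = 1.
With δ = 3/4: need 1 − δ^K ≥ 1·(1−3/4)/(3/4), i.e. δ^K ≤ 0.6667.
Since (3/4)^1 = 0.7500 and (3/4)^2 = 0.5625, the smallest such K is 2.

2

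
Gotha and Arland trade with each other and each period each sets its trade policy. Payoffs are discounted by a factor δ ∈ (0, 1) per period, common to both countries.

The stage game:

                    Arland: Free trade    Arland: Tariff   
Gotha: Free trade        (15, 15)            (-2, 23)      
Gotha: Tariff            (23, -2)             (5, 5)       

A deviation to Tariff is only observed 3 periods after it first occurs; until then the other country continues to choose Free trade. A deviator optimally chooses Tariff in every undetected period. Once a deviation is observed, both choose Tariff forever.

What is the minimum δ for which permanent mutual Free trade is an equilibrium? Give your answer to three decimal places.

0.763

The best deviation is to choose Tariff for all 3 undetected periods, earning 23 each, then 5 forever once detected.
Deviation value: 23(1−δ^3)/(1−δ) + 5δ^3/(1−δ); cooperation value: 15/(1−δ).
IC: 15 ≥ 23(1−δ^3) + 5δ^3 = 23 − 18δ^3.
So δ^3 ≥ 8/18 = 4/9, giving δ ≥ (4/9)^(1/3) ≈ 0.763.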